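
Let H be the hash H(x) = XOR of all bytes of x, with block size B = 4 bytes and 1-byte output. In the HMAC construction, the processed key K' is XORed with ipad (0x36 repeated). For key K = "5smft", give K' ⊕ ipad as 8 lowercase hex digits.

Key "5smft" = 35 73 6d 66 74 is 5 bytes > B = 4, so hash it first: H(key) = 39, then zero-pad to 4 bytes: K' = 39 00 00 00.
XOR each byte with 0x36: 39⊕36=0f, 00⊕36=36, 00⊕36=36, 00⊕36=36.

0f363636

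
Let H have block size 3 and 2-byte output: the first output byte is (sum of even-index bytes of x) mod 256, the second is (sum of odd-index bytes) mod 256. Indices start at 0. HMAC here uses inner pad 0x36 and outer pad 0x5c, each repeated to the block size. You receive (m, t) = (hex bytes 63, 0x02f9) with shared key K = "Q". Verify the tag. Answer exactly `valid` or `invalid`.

Key "Q" = 51 is 1 byte ≤ B = 3; zero-pad to 3 bytes: K' = 51 00 00.
K' ⊕ ipad = 67 36 36; K' ⊕ opad = 0d 5c 5c.
Inner hash: even-index sum = 157 mod 256 = 157; odd-index sum = 153 mod 256 = 153 → 9d 99.
Outer hash (recomputed tag): even-index sum = 258 mod 256 = 2; odd-index sum = 249 mod 256 = 249 → 02 f9.
Recomputed tag = 02f9; claimed = 02f9 → match.

valid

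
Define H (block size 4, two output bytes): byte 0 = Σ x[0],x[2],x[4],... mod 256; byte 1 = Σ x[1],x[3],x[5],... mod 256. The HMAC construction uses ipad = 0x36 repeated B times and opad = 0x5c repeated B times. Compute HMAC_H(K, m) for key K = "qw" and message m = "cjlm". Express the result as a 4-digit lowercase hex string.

d5d5

Key "qw" = 71 77 is 2 bytes ≤ B = 4; zero-pad to 4 bytes: K' = 71 77 00 00.
K' ⊕ ipad = 47 41 36 36.  K' ⊕ opad = 2d 2b 5c 5c.
Inner input = (K'⊕ipad) ∥ m = 47 41 36 36 ∥ 63 6a 6c 6d.
Inner hash: even-index sum = 332 mod 256 = 76; odd-index sum = 334 mod 256 = 78 → 4c 4e.
Outer input = (K'⊕opad) ∥ inner = 2d 2b 5c 5c ∥ 4c 4e.
Outer hash (tag): even-index sum = 213 mod 256 = 213; odd-index sum = 213 mod 256 = 213 → d5 d5.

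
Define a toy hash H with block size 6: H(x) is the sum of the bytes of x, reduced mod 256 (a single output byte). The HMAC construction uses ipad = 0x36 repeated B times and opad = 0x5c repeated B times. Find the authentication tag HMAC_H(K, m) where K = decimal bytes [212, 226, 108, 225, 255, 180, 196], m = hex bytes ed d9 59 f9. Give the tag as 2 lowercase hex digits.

Key decimal bytes [212, 226, 108, 225, 255, 180, 196] = d4 e2 6c e1 ff b4 c4 is 7 bytes > B = 6, so hash it first: H(key) = 7a, then zero-pad to 6 bytes: K' = 7a 00 00 00 00 00.
K' ⊕ ipad = 4c 36 36 36 36 36.  K' ⊕ opad = 26 5c 5c 5c 5c 5c.
Inner input = (K'⊕ipad) ∥ m = 4c 36 36 36 36 36 ∥ ed d9 59 f9.
Inner hash: sum = 76+54+54+54+54+54+237+217+89+249 = 1138; mod 256 = 114 → 72.
Outer input = (K'⊕opad) ∥ inner = 26 5c 5c 5c 5c 5c ∥ 72.
Outer hash (tag): sum = 38+92+92+92+92+92+114 = 612; mod 256 = 100 → 64.

64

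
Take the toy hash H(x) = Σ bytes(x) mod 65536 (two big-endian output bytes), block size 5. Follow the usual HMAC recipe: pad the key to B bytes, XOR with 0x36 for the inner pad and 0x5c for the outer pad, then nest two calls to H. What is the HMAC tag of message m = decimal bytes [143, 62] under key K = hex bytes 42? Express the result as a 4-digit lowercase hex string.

01a9

Key hex bytes 42 is 1 byte ≤ B = 5; zero-pad to 5 bytes: K' = 42 00 00 00 00.
K' ⊕ ipad = 74 36 36 36 36.  K' ⊕ opad = 1e 5c 5c 5c 5c.
Inner input = (K'⊕ipad) ∥ m = 74 36 36 36 36 ∥ 8f 3e.
Inner hash: sum = 116+54+54+54+54+143+62 = 537 → 02 19.
Outer input = (K'⊕opad) ∥ inner = 1e 5c 5c 5c 5c ∥ 02 19.
Outer hash (tag): sum = 30+92+92+92+92+2+25 = 425 → 01 a9.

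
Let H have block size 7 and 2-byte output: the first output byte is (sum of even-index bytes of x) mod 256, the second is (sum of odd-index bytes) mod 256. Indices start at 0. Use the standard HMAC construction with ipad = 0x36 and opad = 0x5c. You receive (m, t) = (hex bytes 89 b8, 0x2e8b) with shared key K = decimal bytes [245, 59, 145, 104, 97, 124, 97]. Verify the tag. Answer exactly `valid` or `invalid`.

Key decimal bytes [245, 59, 145, 104, 97, 124, 97] = f5 3b 91 68 61 7c 61 is exactly B = 7 bytes: K' = f5 3b 91 68 61 7c 61.
K' ⊕ ipad = c3 0d a7 5e 57 4a 57; K' ⊕ opad = a9 67 cd 34 3d 20 3d.
Inner hash: even-index sum = 720 mod 256 = 208; odd-index sum = 318 mod 256 = 62 → d0 3e.
Outer hash (recomputed tag): even-index sum = 558 mod 256 = 46; odd-index sum = 395 mod 256 = 139 → 2e 8b.
Recomputed tag = 2e8b; claimed = 2e8b → match.

valid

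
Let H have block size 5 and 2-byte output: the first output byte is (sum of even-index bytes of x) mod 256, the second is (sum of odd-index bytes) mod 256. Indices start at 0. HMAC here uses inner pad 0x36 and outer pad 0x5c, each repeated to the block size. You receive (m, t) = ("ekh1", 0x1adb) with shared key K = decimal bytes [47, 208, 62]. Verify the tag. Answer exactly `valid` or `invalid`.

Key decimal bytes [47, 208, 62] = 2f d0 3e is 3 bytes ≤ B = 5; zero-pad to 5 bytes: K' = 2f d0 3e 00 00.
K' ⊕ ipad = 19 e6 08 36 36; K' ⊕ opad = 73 8c 62 5c 5c.
Inner hash: even-index sum = 243 mod 256 = 243; odd-index sum = 489 mod 256 = 233 → f3 e9.
Outer hash (recomputed tag): even-index sum = 538 mod 256 = 26; odd-index sum = 475 mod 256 = 219 → 1a db.
Recomputed tag = 1adb; claimed = 1adb → match.

valid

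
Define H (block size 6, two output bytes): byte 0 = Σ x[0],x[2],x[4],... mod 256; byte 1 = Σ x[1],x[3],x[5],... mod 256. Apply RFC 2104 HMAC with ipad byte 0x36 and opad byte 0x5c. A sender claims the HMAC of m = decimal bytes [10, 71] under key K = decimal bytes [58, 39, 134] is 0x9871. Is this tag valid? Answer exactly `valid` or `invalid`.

Key decimal bytes [58, 39, 134] = 3a 27 86 is 3 bytes ≤ B = 6; zero-pad to 6 bytes: K' = 3a 27 86 00 00 00.
K' ⊕ ipad = 0c 11 b0 36 36 36; K' ⊕ opad = 66 7b da 5c 5c 5c.
Inner hash: even-index sum = 252 mod 256 = 252; odd-index sum = 196 mod 256 = 196 → fc c4.
Outer hash (recomputed tag): even-index sum = 664 mod 256 = 152; odd-index sum = 503 mod 256 = 247 → 98 f7.
Recomputed tag = 98f7; claimed = 9871 → mismatch.

invalid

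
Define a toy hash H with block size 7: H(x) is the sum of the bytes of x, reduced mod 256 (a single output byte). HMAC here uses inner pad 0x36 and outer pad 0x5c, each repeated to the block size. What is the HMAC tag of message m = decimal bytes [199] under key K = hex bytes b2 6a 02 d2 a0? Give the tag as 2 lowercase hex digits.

85

Key hex bytes b2 6a 02 d2 a0 is 5 bytes ≤ B = 7; zero-pad to 7 bytes: K' = b2 6a 02 d2 a0 00 00.
K' ⊕ ipad = 84 5c 34 e4 96 36 36.  K' ⊕ opad = ee 36 5e 8e fc 5c 5c.
Inner input = (K'⊕ipad) ∥ m = 84 5c 34 e4 96 36 36 ∥ c7.
Inner hash: sum = 132+92+52+228+150+54+54+199 = 961; mod 256 = 193 → c1.
Outer input = (K'⊕opad) ∥ inner = ee 36 5e 8e fc 5c 5c ∥ c1.
Outer hash (tag): sum = 238+54+94+142+252+92+92+193 = 1157; mod 256 = 133 → 85.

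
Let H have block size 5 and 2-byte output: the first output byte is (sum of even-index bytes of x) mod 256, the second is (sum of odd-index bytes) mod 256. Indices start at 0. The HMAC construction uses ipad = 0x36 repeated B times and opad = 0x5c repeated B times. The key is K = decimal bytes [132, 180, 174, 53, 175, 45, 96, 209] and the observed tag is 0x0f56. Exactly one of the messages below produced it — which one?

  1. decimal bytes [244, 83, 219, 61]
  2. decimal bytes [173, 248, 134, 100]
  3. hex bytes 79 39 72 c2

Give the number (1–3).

Key decimal bytes [132, 180, 174, 53, 175, 45, 96, 209] = 84 b4 ae 35 af 2d 60 d1 is 8 bytes > B = 5, so hash it first: H(key) = 41 e7, then zero-pad to 5 bytes: K' = 41 e7 00 00 00.
K' ⊕ ipad = 77 d1 36 36 36; K' ⊕ opad = 1d bb 5c 5c 5c.
m1: inner = H(77 d1 36 36 36 f4 53 db 3d) = 73 d6; tag = H(1d bb 5c 5c 5c 73 d6) = ab8a
m2: inner = H(77 d1 36 36 36 ad f8 86 64) = 3f 3a; tag = H(1d bb 5c 5c 5c 3f 3a) = 0f56 ← matches
m3: inner = H(77 d1 36 36 36 79 39 72 c2) = de f2; tag = H(1d bb 5c 5c 5c de f2) = c7f5

2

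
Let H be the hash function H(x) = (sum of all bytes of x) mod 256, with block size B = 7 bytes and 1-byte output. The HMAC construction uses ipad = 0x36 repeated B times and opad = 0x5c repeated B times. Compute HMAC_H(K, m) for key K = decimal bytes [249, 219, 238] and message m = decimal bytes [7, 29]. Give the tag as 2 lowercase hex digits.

de

Key decimal bytes [249, 219, 238] = f9 db ee is 3 bytes ≤ B = 7; zero-pad to 7 bytes: K' = f9 db ee 00 00 00 00.
K' ⊕ ipad = cf ed d8 36 36 36 36.  K' ⊕ opad = a5 87 b2 5c 5c 5c 5c.
Inner input = (K'⊕ipad) ∥ m = cf ed d8 36 36 36 36 ∥ 07 1d.
Inner hash: sum = 207+237+216+54+54+54+54+7+29 = 912; mod 256 = 144 → 90.
Outer input = (K'⊕opad) ∥ inner = a5 87 b2 5c 5c 5c 5c ∥ 90.
Outer hash (tag): sum = 165+135+178+92+92+92+92+144 = 990; mod 256 = 222 → de.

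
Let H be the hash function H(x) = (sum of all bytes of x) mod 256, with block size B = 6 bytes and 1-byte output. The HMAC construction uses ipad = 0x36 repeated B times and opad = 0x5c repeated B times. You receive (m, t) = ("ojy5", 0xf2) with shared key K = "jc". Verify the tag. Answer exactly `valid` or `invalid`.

Key "jc" = 6a 63 is 2 bytes ≤ B = 6; zero-pad to 6 bytes: K' = 6a 63 00 00 00 00.
K' ⊕ ipad = 5c 55 36 36 36 36; K' ⊕ opad = 36 3f 5c 5c 5c 5c.
Inner hash: sum = 92+85+54+54+54+54+111+106+121+53 = 784; mod 256 = 16 → 10.
Outer hash (recomputed tag): sum = 54+63+92+92+92+92+16 = 501; mod 256 = 245 → f5.
Recomputed tag = f5; claimed = f2 → mismatch.

invalid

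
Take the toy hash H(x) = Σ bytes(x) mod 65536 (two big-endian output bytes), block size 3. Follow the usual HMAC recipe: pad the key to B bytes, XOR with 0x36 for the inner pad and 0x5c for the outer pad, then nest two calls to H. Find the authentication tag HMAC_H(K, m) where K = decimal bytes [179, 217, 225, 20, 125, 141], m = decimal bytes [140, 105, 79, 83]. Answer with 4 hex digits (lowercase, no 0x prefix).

Key decimal bytes [179, 217, 225, 20, 125, 141] = b3 d9 e1 14 7d 8d is 6 bytes > B = 3, so hash it first: H(key) = 03 8b, then zero-pad to 3 bytes: K' = 03 8b 00.
K' ⊕ ipad = 35 bd 36.  K' ⊕ opad = 5f d7 5c.
Inner input = (K'⊕ipad) ∥ m = 35 bd 36 ∥ 8c 69 4f 53.
Inner hash: sum = 53+189+54+140+105+79+83 = 703 → 02 bf.
Outer input = (K'⊕opad) ∥ inner = 5f d7 5c ∥ 02 bf.
Outer hash (tag): sum = 95+215+92+2+191 = 595 → 02 53.

0253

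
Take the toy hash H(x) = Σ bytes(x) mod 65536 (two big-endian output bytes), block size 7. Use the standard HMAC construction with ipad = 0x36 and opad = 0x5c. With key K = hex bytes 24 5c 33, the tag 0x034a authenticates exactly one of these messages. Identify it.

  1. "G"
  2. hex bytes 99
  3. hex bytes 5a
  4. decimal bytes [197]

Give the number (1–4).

Key hex bytes 24 5c 33 is 3 bytes ≤ B = 7; zero-pad to 7 bytes: K' = 24 5c 33 00 00 00 00.
K' ⊕ ipad = 12 6a 05 36 36 36 36; K' ⊕ opad = 78 00 6f 5c 5c 5c 5c.
m1: inner = H(12 6a 05 36 36 36 36 47) = 01 a0; tag = H(78 00 6f 5c 5c 5c 5c 01 a0) = 02f8
m2: inner = H(12 6a 05 36 36 36 36 99) = 01 f2; tag = H(78 00 6f 5c 5c 5c 5c 01 f2) = 034a ← matches
m3: inner = H(12 6a 05 36 36 36 36 5a) = 01 b3; tag = H(78 00 6f 5c 5c 5c 5c 01 b3) = 030b
m4: inner = H(12 6a 05 36 36 36 36 c5) = 02 1e; tag = H(78 00 6f 5c 5c 5c 5c 02 1e) = 0277

2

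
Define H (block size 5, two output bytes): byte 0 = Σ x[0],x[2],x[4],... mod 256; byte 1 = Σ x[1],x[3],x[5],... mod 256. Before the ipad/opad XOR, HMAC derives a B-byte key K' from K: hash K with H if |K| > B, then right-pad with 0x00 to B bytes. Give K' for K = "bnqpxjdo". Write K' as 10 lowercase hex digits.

afb7000000

|K| = 8 > B = 5, so first hash the key.
H(K): even-index sum = 431 mod 256 = 175; odd-index sum = 439 mod 256 = 183 → af b7.
Zero-pad H(K) = af b7 to 5 bytes: K' = af b7 00 00 00.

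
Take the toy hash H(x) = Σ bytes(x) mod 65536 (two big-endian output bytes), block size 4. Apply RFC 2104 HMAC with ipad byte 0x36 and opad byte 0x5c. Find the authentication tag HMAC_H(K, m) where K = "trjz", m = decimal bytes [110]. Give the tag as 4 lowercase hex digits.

014f

Key "trjz" = 74 72 6a 7a is exactly B = 4 bytes: K' = 74 72 6a 7a.
K' ⊕ ipad = 42 44 5c 4c.  K' ⊕ opad = 28 2e 36 26.
Inner input = (K'⊕ipad) ∥ m = 42 44 5c 4c ∥ 6e.
Inner hash: sum = 66+68+92+76+110 = 412 → 01 9c.
Outer input = (K'⊕opad) ∥ inner = 28 2e 36 26 ∥ 01 9c.
Outer hash (tag): sum = 40+46+54+38+1+156 = 335 → 01 4f.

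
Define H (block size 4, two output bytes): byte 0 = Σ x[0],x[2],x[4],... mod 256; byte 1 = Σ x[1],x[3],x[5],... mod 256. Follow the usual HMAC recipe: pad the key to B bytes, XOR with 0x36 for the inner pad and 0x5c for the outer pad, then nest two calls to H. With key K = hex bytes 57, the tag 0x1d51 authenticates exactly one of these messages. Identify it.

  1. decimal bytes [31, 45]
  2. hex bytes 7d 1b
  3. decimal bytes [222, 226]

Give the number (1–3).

Key hex bytes 57 is 1 byte ≤ B = 4; zero-pad to 4 bytes: K' = 57 00 00 00.
K' ⊕ ipad = 61 36 36 36; K' ⊕ opad = 0b 5c 5c 5c.
m1: inner = H(61 36 36 36 1f 2d) = b6 99; tag = H(0b 5c 5c 5c b6 99) = 1d51 ← matches
m2: inner = H(61 36 36 36 7d 1b) = 14 87; tag = H(0b 5c 5c 5c 14 87) = 7b3f
m3: inner = H(61 36 36 36 de e2) = 75 4e; tag = H(0b 5c 5c 5c 75 4e) = dc06

1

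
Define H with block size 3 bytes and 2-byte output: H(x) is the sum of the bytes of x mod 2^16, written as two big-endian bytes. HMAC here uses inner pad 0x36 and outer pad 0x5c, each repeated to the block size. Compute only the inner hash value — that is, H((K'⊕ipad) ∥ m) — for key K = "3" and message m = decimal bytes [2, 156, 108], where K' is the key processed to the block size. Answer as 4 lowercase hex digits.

017b

Key "3" = 33 is 1 byte ≤ B = 3; zero-pad to 3 bytes: K' = 33 00 00.
K' ⊕ ipad = 05 36 36.
Inner input = 05 36 36 ∥ 02 9c 6c.
Inner hash: sum = 5+54+54+2+156+108 = 379 → 01 7b.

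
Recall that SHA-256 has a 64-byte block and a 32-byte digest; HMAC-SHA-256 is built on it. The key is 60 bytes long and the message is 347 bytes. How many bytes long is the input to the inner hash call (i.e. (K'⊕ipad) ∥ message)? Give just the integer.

411

Key is 60 ≤ 64 bytes, zero-padded: |K'| = 64.
Inner input = (K'⊕ipad) ∥ m → 64 + 347 = 411 bytes.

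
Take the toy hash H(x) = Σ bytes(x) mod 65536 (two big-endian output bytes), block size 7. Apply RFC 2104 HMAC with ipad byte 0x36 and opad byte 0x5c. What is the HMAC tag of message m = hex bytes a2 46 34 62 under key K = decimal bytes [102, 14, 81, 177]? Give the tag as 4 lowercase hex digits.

0333

Key decimal bytes [102, 14, 81, 177] = 66 0e 51 b1 is 4 bytes ≤ B = 7; zero-pad to 7 bytes: K' = 66 0e 51 b1 00 00 00.
K' ⊕ ipad = 50 38 67 87 36 36 36.  K' ⊕ opad = 3a 52 0d ed 5c 5c 5c.
Inner input = (K'⊕ipad) ∥ m = 50 38 67 87 36 36 36 ∥ a2 46 34 62.
Inner hash: sum = 80+56+103+135+54+54+54+162+70+52+98 = 918 → 03 96.
Outer input = (K'⊕opad) ∥ inner = 3a 52 0d ed 5c 5c 5c ∥ 03 96.
Outer hash (tag): sum = 58+82+13+237+92+92+92+3+150 = 819 → 03 33.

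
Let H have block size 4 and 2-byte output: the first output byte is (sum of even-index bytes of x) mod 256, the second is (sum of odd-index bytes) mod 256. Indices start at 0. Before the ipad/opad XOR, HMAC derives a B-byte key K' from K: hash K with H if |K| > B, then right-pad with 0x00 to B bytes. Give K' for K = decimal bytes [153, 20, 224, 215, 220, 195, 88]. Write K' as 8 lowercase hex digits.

|K| = 7 > B = 4, so first hash the key.
H(K): even-index sum = 685 mod 256 = 173; odd-index sum = 430 mod 256 = 174 → ad ae.
Zero-pad H(K) = ad ae to 4 bytes: K' = ad ae 00 00.

adae0000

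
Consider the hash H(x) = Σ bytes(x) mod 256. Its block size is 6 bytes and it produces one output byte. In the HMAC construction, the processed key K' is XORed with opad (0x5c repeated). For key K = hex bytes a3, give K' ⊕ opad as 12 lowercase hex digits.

Key hex bytes a3 is 1 byte ≤ B = 6; zero-pad to 6 bytes: K' = a3 00 00 00 00 00.
XOR each byte with 0x5c: a3⊕5c=ff, 00⊕5c=5c, 00⊕5c=5c, 00⊕5c=5c, 00⊕5c=5c, 00⊕5c=5c.

ff5c5c5c5c5c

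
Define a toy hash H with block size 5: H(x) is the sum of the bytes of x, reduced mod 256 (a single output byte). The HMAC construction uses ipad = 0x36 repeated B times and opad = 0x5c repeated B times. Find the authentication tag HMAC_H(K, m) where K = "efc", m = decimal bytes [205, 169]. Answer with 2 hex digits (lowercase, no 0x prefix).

44

Key "efc" = 65 66 63 is 3 bytes ≤ B = 5; zero-pad to 5 bytes: K' = 65 66 63 00 00.
K' ⊕ ipad = 53 50 55 36 36.  K' ⊕ opad = 39 3a 3f 5c 5c.
Inner input = (K'⊕ipad) ∥ m = 53 50 55 36 36 ∥ cd a9.
Inner hash: sum = 83+80+85+54+54+205+169 = 730; mod 256 = 218 → da.
Outer input = (K'⊕opad) ∥ inner = 39 3a 3f 5c 5c ∥ da.
Outer hash (tag): sum = 57+58+63+92+92+218 = 580; mod 256 = 68 → 44.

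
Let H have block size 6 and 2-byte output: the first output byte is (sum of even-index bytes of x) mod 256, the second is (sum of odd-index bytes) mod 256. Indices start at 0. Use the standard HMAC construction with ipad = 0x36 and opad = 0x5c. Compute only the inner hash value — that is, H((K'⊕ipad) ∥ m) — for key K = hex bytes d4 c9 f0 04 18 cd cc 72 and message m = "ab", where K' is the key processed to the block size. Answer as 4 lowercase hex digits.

6b08

Key hex bytes d4 c9 f0 04 18 cd cc 72 is 8 bytes > B = 6, so hash it first: H(key) = a8 0c, then zero-pad to 6 bytes: K' = a8 0c 00 00 00 00.
K' ⊕ ipad = 9e 3a 36 36 36 36.
Inner input = 9e 3a 36 36 36 36 ∥ 61 62.
Inner hash: even-index sum = 363 mod 256 = 107; odd-index sum = 264 mod 256 = 8 → 6b 08.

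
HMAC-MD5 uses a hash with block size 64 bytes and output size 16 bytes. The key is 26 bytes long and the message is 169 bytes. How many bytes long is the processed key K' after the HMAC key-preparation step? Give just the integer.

Key is 26 ≤ 64 bytes, zero-padded: |K'| = 64.

64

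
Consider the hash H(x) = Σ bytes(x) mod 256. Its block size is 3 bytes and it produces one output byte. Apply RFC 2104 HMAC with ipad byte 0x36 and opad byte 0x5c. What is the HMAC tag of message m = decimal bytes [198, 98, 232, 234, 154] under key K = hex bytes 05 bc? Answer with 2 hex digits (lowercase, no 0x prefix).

Key hex bytes 05 bc is 2 bytes ≤ B = 3; zero-pad to 3 bytes: K' = 05 bc 00.
K' ⊕ ipad = 33 8a 36.  K' ⊕ opad = 59 e0 5c.
Inner input = (K'⊕ipad) ∥ m = 33 8a 36 ∥ c6 62 e8 ea 9a.
Inner hash: sum = 51+138+54+198+98+232+234+154 = 1159; mod 256 = 135 → 87.
Outer input = (K'⊕opad) ∥ inner = 59 e0 5c ∥ 87.
Outer hash (tag): sum = 89+224+92+135 = 540; mod 256 = 28 → 1c.

1c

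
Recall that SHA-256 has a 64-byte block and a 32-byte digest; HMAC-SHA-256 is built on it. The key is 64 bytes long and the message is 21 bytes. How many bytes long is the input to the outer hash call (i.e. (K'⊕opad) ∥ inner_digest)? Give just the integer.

96

Key is 64 ≤ 64 bytes, zero-padded: |K'| = 64.
Outer input = (K'⊕opad) ∥ H(inner) → 64 + 32 = 96 bytes.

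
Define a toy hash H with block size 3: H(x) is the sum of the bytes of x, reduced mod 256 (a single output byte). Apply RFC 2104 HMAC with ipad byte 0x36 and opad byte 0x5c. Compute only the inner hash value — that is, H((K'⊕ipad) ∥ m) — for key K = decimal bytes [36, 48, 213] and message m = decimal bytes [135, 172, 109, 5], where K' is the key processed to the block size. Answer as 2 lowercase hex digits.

Key decimal bytes [36, 48, 213] = 24 30 d5 is exactly B = 3 bytes: K' = 24 30 d5.
K' ⊕ ipad = 12 06 e3.
Inner input = 12 06 e3 ∥ 87 ac 6d 05.
Inner hash: sum = 18+6+227+135+172+109+5 = 672; mod 256 = 160 → a0.

a0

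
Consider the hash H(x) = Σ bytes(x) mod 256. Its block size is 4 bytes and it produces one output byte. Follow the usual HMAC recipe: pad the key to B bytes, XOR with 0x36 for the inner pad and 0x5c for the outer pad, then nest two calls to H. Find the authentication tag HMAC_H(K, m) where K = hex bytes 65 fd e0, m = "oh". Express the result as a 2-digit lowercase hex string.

Key hex bytes 65 fd e0 is 3 bytes ≤ B = 4; zero-pad to 4 bytes: K' = 65 fd e0 00.
K' ⊕ ipad = 53 cb d6 36.  K' ⊕ opad = 39 a1 bc 5c.
Inner input = (K'⊕ipad) ∥ m = 53 cb d6 36 ∥ 6f 68.
Inner hash: sum = 83+203+214+54+111+104 = 769; mod 256 = 1 → 01.
Outer input = (K'⊕opad) ∥ inner = 39 a1 bc 5c ∥ 01.
Outer hash (tag): sum = 57+161+188+92+1 = 499; mod 256 = 243 → f3.

f3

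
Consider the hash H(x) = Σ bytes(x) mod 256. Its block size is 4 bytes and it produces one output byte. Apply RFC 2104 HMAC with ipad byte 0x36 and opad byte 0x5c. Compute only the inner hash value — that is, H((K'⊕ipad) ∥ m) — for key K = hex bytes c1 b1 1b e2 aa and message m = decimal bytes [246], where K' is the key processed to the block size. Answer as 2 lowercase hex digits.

c7

Key hex bytes c1 b1 1b e2 aa is 5 bytes > B = 4, so hash it first: H(key) = 19, then zero-pad to 4 bytes: K' = 19 00 00 00.
K' ⊕ ipad = 2f 36 36 36.
Inner input = 2f 36 36 36 ∥ f6.
Inner hash: sum = 47+54+54+54+246 = 455; mod 256 = 199 → c7.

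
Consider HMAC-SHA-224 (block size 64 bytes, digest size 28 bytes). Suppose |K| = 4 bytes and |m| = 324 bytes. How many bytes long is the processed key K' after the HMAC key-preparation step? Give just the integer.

64

Key is 4 ≤ 64 bytes, zero-padded: |K'| = 64.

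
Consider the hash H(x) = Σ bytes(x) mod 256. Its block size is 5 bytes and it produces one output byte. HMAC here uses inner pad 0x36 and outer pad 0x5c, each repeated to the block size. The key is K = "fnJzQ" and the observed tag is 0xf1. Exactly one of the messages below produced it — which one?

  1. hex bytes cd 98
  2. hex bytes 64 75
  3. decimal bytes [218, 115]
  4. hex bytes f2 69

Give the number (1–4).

1

Key "fnJzQ" = 66 6e 4a 7a 51 is exactly B = 5 bytes: K' = 66 6e 4a 7a 51.
K' ⊕ ipad = 50 58 7c 4c 67; K' ⊕ opad = 3a 32 16 26 0d.
m1: inner = H(50 58 7c 4c 67 cd 98) = 3c; tag = H(3a 32 16 26 0d 3c) = f1 ← matches
m2: inner = H(50 58 7c 4c 67 64 75) = b0; tag = H(3a 32 16 26 0d b0) = 65
m3: inner = H(50 58 7c 4c 67 da 73) = 24; tag = H(3a 32 16 26 0d 24) = d9
m4: inner = H(50 58 7c 4c 67 f2 69) = 32; tag = H(3a 32 16 26 0d 32) = e7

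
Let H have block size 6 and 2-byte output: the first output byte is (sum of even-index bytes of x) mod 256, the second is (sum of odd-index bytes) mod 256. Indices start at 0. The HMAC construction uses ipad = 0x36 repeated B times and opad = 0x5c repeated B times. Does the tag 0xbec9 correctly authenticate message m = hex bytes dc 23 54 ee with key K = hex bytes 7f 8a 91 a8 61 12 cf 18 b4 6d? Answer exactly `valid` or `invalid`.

Key hex bytes 7f 8a 91 a8 61 12 cf 18 b4 6d is 10 bytes > B = 6, so hash it first: H(key) = f4 c9, then zero-pad to 6 bytes: K' = f4 c9 00 00 00 00.
K' ⊕ ipad = c2 ff 36 36 36 36; K' ⊕ opad = a8 95 5c 5c 5c 5c.
Inner hash: even-index sum = 606 mod 256 = 94; odd-index sum = 636 mod 256 = 124 → 5e 7c.
Outer hash (recomputed tag): even-index sum = 446 mod 256 = 190; odd-index sum = 457 mod 256 = 201 → be c9.
Recomputed tag = bec9; claimed = bec9 → match.

valid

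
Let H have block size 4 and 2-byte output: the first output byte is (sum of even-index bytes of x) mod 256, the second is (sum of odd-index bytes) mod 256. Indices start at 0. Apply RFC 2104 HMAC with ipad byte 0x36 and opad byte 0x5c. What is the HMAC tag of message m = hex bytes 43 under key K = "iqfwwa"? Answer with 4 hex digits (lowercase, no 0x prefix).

Key "iqfwwa" = 69 71 66 77 77 61 is 6 bytes > B = 4, so hash it first: H(key) = 46 49, then zero-pad to 4 bytes: K' = 46 49 00 00.
K' ⊕ ipad = 70 7f 36 36.  K' ⊕ opad = 1a 15 5c 5c.
Inner input = (K'⊕ipad) ∥ m = 70 7f 36 36 ∥ 43.
Inner hash: even-index sum = 233 mod 256 = 233; odd-index sum = 181 mod 256 = 181 → e9 b5.
Outer input = (K'⊕opad) ∥ inner = 1a 15 5c 5c ∥ e9 b5.
Outer hash (tag): even-index sum = 351 mod 256 = 95; odd-index sum = 294 mod 256 = 38 → 5f 26.

5f26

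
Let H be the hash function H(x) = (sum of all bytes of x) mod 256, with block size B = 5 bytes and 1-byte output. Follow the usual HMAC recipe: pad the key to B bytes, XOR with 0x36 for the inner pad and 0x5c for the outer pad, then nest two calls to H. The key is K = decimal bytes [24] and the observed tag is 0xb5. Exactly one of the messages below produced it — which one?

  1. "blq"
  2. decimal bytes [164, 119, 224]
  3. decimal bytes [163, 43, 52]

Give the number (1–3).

Key decimal bytes [24] = 18 is 1 byte ≤ B = 5; zero-pad to 5 bytes: K' = 18 00 00 00 00.
K' ⊕ ipad = 2e 36 36 36 36; K' ⊕ opad = 44 5c 5c 5c 5c.
m1: inner = H(2e 36 36 36 36 62 6c 71) = 45; tag = H(44 5c 5c 5c 5c 45) = f9
m2: inner = H(2e 36 36 36 36 a4 77 e0) = 01; tag = H(44 5c 5c 5c 5c 01) = b5 ← matches
m3: inner = H(2e 36 36 36 36 a3 2b 34) = 08; tag = H(44 5c 5c 5c 5c 08) = bc

2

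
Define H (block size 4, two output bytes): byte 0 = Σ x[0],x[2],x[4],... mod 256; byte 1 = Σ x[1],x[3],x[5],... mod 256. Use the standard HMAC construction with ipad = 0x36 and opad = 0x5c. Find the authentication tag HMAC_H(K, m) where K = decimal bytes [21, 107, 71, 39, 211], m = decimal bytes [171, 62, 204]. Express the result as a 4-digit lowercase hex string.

Key decimal bytes [21, 107, 71, 39, 211] = 15 6b 47 27 d3 is 5 bytes > B = 4, so hash it first: H(key) = 2f 92, then zero-pad to 4 bytes: K' = 2f 92 00 00.
K' ⊕ ipad = 19 a4 36 36.  K' ⊕ opad = 73 ce 5c 5c.
Inner input = (K'⊕ipad) ∥ m = 19 a4 36 36 ∥ ab 3e cc.
Inner hash: even-index sum = 454 mod 256 = 198; odd-index sum = 280 mod 256 = 24 → c6 18.
Outer input = (K'⊕opad) ∥ inner = 73 ce 5c 5c ∥ c6 18.
Outer hash (tag): even-index sum = 405 mod 256 = 149; odd-index sum = 322 mod 256 = 66 → 95 42.

9542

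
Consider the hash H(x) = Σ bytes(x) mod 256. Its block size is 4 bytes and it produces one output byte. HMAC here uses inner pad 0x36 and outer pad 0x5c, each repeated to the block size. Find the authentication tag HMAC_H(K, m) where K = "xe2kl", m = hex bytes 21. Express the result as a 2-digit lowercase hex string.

Key "xe2kl" = 78 65 32 6b 6c is 5 bytes > B = 4, so hash it first: H(key) = e6, then zero-pad to 4 bytes: K' = e6 00 00 00.
K' ⊕ ipad = d0 36 36 36.  K' ⊕ opad = ba 5c 5c 5c.
Inner input = (K'⊕ipad) ∥ m = d0 36 36 36 ∥ 21.
Inner hash: sum = 208+54+54+54+33 = 403; mod 256 = 147 → 93.
Outer input = (K'⊕opad) ∥ inner = ba 5c 5c 5c ∥ 93.
Outer hash (tag): sum = 186+92+92+92+147 = 609; mod 256 = 97 → 61.

61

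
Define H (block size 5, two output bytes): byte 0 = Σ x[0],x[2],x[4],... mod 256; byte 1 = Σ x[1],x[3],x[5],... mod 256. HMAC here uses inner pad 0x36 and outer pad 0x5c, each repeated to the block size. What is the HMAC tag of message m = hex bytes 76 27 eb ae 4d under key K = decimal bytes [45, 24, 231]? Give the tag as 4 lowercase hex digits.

Key decimal bytes [45, 24, 231] = 2d 18 e7 is 3 bytes ≤ B = 5; zero-pad to 5 bytes: K' = 2d 18 e7 00 00.
K' ⊕ ipad = 1b 2e d1 36 36.  K' ⊕ opad = 71 44 bb 5c 5c.
Inner input = (K'⊕ipad) ∥ m = 1b 2e d1 36 36 ∥ 76 27 eb ae 4d.
Inner hash: even-index sum = 503 mod 256 = 247; odd-index sum = 530 mod 256 = 18 → f7 12.
Outer input = (K'⊕opad) ∥ inner = 71 44 bb 5c 5c ∥ f7 12.
Outer hash (tag): even-index sum = 410 mod 256 = 154; odd-index sum = 407 mod 256 = 151 → 9a 97.

9a97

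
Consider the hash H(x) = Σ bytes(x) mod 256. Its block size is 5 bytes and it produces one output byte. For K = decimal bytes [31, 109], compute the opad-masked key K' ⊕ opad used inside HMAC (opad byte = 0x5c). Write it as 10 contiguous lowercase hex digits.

43315c5c5c

Key decimal bytes [31, 109] = 1f 6d is 2 bytes ≤ B = 5; zero-pad to 5 bytes: K' = 1f 6d 00 00 00.
XOR each byte with 0x5c: 1f⊕5c=43, 6d⊕5c=31, 00⊕5c=5c, 00⊕5c=5c, 00⊕5c=5c.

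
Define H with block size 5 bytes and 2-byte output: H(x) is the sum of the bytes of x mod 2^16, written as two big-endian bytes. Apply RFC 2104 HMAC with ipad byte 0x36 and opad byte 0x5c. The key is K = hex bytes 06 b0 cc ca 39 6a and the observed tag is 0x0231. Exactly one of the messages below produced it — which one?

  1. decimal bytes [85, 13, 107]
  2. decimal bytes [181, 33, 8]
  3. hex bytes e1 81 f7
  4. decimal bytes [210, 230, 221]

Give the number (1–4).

3

Key hex bytes 06 b0 cc ca 39 6a is 6 bytes > B = 5, so hash it first: H(key) = 02 ef, then zero-pad to 5 bytes: K' = 02 ef 00 00 00.
K' ⊕ ipad = 34 d9 36 36 36; K' ⊕ opad = 5e b3 5c 5c 5c.
m1: inner = H(34 d9 36 36 36 55 0d 6b) = 02 7c; tag = H(5e b3 5c 5c 5c 02 7c) = 02a3
m2: inner = H(34 d9 36 36 36 b5 21 08) = 02 8d; tag = H(5e b3 5c 5c 5c 02 8d) = 02b4
m3: inner = H(34 d9 36 36 36 e1 81 f7) = 04 08; tag = H(5e b3 5c 5c 5c 04 08) = 0231 ← matches
m4: inner = H(34 d9 36 36 36 d2 e6 dd) = 04 44; tag = H(5e b3 5c 5c 5c 04 44) = 026d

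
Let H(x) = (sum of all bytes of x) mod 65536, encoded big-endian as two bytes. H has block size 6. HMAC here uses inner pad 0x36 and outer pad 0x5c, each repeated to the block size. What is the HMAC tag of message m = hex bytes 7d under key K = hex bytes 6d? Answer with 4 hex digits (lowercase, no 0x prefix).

02e4

Key hex bytes 6d is 1 byte ≤ B = 6; zero-pad to 6 bytes: K' = 6d 00 00 00 00 00.
K' ⊕ ipad = 5b 36 36 36 36 36.  K' ⊕ opad = 31 5c 5c 5c 5c 5c.
Inner input = (K'⊕ipad) ∥ m = 5b 36 36 36 36 36 ∥ 7d.
Inner hash: sum = 91+54+54+54+54+54+125 = 486 → 01 e6.
Outer input = (K'⊕opad) ∥ inner = 31 5c 5c 5c 5c 5c ∥ 01 e6.
Outer hash (tag): sum = 49+92+92+92+92+92+1+230 = 740 → 02 e4.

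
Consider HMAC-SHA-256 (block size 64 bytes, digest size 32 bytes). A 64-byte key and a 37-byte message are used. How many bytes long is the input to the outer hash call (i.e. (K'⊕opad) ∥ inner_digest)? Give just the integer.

Key is 64 ≤ 64 bytes, zero-padded: |K'| = 64.
Outer input = (K'⊕opad) ∥ H(inner) → 64 + 32 = 96 bytes.

96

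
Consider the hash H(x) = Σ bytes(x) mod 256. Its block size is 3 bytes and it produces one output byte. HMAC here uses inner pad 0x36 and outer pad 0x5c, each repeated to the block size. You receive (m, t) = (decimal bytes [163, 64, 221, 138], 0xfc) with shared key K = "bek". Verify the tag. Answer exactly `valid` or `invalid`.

valid

Key "bek" = 62 65 6b is exactly B = 3 bytes: K' = 62 65 6b.
K' ⊕ ipad = 54 53 5d; K' ⊕ opad = 3e 39 37.
Inner hash: sum = 84+83+93+163+64+221+138 = 846; mod 256 = 78 → 4e.
Outer hash (recomputed tag): sum = 62+57+55+78 = 252 → fc.
Recomputed tag = fc; claimed = fc → match.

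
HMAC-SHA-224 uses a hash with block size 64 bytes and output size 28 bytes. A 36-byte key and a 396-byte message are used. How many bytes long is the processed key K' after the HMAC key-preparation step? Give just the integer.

64

Key is 36 ≤ 64 bytes, zero-padded: |K'| = 64.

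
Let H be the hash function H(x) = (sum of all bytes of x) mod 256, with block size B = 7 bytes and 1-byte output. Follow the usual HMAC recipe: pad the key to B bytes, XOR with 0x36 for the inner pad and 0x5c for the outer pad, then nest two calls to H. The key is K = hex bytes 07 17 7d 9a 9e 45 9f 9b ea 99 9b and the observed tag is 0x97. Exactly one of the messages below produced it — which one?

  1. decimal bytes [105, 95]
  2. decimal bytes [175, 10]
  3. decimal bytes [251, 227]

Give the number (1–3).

2

Key hex bytes 07 17 7d 9a 9e 45 9f 9b ea 99 9b is 11 bytes > B = 7, so hash it first: H(key) = 70, then zero-pad to 7 bytes: K' = 70 00 00 00 00 00 00.
K' ⊕ ipad = 46 36 36 36 36 36 36; K' ⊕ opad = 2c 5c 5c 5c 5c 5c 5c.
m1: inner = H(46 36 36 36 36 36 36 69 5f) = 52; tag = H(2c 5c 5c 5c 5c 5c 5c 52) = a6
m2: inner = H(46 36 36 36 36 36 36 af 0a) = 43; tag = H(2c 5c 5c 5c 5c 5c 5c 43) = 97 ← matches
m3: inner = H(46 36 36 36 36 36 36 fb e3) = 68; tag = H(2c 5c 5c 5c 5c 5c 5c 68) = bc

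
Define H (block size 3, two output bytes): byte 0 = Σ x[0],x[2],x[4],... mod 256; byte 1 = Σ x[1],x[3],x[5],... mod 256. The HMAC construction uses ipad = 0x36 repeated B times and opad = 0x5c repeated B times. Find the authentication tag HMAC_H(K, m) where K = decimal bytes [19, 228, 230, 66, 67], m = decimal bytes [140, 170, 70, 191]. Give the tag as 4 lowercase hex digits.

Key decimal bytes [19, 228, 230, 66, 67] = 13 e4 e6 42 43 is 5 bytes > B = 3, so hash it first: H(key) = 3c 26, then zero-pad to 3 bytes: K' = 3c 26 00.
K' ⊕ ipad = 0a 10 36.  K' ⊕ opad = 60 7a 5c.
Inner input = (K'⊕ipad) ∥ m = 0a 10 36 ∥ 8c aa 46 bf.
Inner hash: even-index sum = 425 mod 256 = 169; odd-index sum = 226 mod 256 = 226 → a9 e2.
Outer input = (K'⊕opad) ∥ inner = 60 7a 5c ∥ a9 e2.
Outer hash (tag): even-index sum = 414 mod 256 = 158; odd-index sum = 291 mod 256 = 35 → 9e 23.

9e23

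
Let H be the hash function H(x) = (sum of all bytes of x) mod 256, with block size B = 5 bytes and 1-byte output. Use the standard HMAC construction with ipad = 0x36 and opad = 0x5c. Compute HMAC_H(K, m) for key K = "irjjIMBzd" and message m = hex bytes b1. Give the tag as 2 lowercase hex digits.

85

Key "irjjIMBzd" = 69 72 6a 6a 49 4d 42 7a 64 is 9 bytes > B = 5, so hash it first: H(key) = 65, then zero-pad to 5 bytes: K' = 65 00 00 00 00.
K' ⊕ ipad = 53 36 36 36 36.  K' ⊕ opad = 39 5c 5c 5c 5c.
Inner input = (K'⊕ipad) ∥ m = 53 36 36 36 36 ∥ b1.
Inner hash: sum = 83+54+54+54+54+177 = 476; mod 256 = 220 → dc.
Outer input = (K'⊕opad) ∥ inner = 39 5c 5c 5c 5c ∥ dc.
Outer hash (tag): sum = 57+92+92+92+92+220 = 645; mod 256 = 133 → 85.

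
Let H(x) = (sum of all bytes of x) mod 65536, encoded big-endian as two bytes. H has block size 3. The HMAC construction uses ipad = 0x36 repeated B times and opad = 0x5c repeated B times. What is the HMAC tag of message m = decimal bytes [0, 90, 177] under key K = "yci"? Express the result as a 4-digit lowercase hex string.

00a9

Key "yci" = 79 63 69 is exactly B = 3 bytes: K' = 79 63 69.
K' ⊕ ipad = 4f 55 5f.  K' ⊕ opad = 25 3f 35.
Inner input = (K'⊕ipad) ∥ m = 4f 55 5f ∥ 00 5a b1.
Inner hash: sum = 79+85+95+0+90+177 = 526 → 02 0e.
Outer input = (K'⊕opad) ∥ inner = 25 3f 35 ∥ 02 0e.
Outer hash (tag): sum = 37+63+53+2+14 = 169 → 00 a9.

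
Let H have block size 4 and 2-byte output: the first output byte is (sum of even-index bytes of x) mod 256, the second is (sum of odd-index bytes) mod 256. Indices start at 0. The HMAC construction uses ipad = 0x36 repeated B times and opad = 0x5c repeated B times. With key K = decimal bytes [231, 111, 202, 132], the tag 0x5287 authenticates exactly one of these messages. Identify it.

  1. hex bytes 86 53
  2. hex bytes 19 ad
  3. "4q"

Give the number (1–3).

3

Key decimal bytes [231, 111, 202, 132] = e7 6f ca 84 is exactly B = 4 bytes: K' = e7 6f ca 84.
K' ⊕ ipad = d1 59 fc b2; K' ⊕ opad = bb 33 96 d8.
m1: inner = H(d1 59 fc b2 86 53) = 53 5e; tag = H(bb 33 96 d8 53 5e) = a469
m2: inner = H(d1 59 fc b2 19 ad) = e6 b8; tag = H(bb 33 96 d8 e6 b8) = 37c3
m3: inner = H(d1 59 fc b2 34 71) = 01 7c; tag = H(bb 33 96 d8 01 7c) = 5287 ← matches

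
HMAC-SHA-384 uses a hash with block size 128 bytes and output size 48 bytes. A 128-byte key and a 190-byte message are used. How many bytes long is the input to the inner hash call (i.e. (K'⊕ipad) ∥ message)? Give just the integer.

318

Key is 128 ≤ 128 bytes, zero-padded: |K'| = 128.
Inner input = (K'⊕ipad) ∥ m → 128 + 190 = 318 bytes.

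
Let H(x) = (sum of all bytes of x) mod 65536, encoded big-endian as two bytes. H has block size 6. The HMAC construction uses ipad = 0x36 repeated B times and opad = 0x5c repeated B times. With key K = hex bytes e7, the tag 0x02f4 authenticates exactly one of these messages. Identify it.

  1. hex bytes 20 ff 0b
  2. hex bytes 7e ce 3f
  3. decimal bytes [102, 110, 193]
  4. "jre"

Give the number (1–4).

Key hex bytes e7 is 1 byte ≤ B = 6; zero-pad to 6 bytes: K' = e7 00 00 00 00 00.
K' ⊕ ipad = d1 36 36 36 36 36; K' ⊕ opad = bb 5c 5c 5c 5c 5c.
m1: inner = H(d1 36 36 36 36 36 20 ff 0b) = 03 09; tag = H(bb 5c 5c 5c 5c 5c 03 09) = 0293
m2: inner = H(d1 36 36 36 36 36 7e ce 3f) = 03 6a; tag = H(bb 5c 5c 5c 5c 5c 03 6a) = 02f4 ← matches
m3: inner = H(d1 36 36 36 36 36 66 6e c1) = 03 74; tag = H(bb 5c 5c 5c 5c 5c 03 74) = 02fe
m4: inner = H(d1 36 36 36 36 36 6a 72 65) = 03 20; tag = H(bb 5c 5c 5c 5c 5c 03 20) = 02aa

2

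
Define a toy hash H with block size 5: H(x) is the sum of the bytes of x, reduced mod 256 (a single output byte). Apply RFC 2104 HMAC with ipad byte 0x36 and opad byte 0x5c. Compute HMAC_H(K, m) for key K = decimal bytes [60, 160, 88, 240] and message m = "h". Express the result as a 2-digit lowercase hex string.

Key decimal bytes [60, 160, 88, 240] = 3c a0 58 f0 is 4 bytes ≤ B = 5; zero-pad to 5 bytes: K' = 3c a0 58 f0 00.
K' ⊕ ipad = 0a 96 6e c6 36.  K' ⊕ opad = 60 fc 04 ac 5c.
Inner input = (K'⊕ipad) ∥ m = 0a 96 6e c6 36 ∥ 68.
Inner hash: sum = 10+150+110+198+54+104 = 626; mod 256 = 114 → 72.
Outer input = (K'⊕opad) ∥ inner = 60 fc 04 ac 5c ∥ 72.
Outer hash (tag): sum = 96+252+4+172+92+114 = 730; mod 256 = 218 → da.

da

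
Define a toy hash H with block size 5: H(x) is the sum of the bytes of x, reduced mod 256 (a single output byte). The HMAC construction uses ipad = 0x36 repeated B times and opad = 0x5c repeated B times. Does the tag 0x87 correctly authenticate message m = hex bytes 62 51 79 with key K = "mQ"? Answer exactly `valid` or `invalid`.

Key "mQ" = 6d 51 is 2 bytes ≤ B = 5; zero-pad to 5 bytes: K' = 6d 51 00 00 00.
K' ⊕ ipad = 5b 67 36 36 36; K' ⊕ opad = 31 0d 5c 5c 5c.
Inner hash: sum = 91+103+54+54+54+98+81+121 = 656; mod 256 = 144 → 90.
Outer hash (recomputed tag): sum = 49+13+92+92+92+144 = 482; mod 256 = 226 → e2.
Recomputed tag = e2; claimed = 87 → mismatch.

invalid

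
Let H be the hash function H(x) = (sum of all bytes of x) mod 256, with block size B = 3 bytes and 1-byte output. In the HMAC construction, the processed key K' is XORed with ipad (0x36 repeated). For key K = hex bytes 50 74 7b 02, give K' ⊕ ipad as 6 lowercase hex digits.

773636

Key hex bytes 50 74 7b 02 is 4 bytes > B = 3, so hash it first: H(key) = 41, then zero-pad to 3 bytes: K' = 41 00 00.
XOR each byte with 0x36: 41⊕36=77, 00⊕36=36, 00⊕36=36.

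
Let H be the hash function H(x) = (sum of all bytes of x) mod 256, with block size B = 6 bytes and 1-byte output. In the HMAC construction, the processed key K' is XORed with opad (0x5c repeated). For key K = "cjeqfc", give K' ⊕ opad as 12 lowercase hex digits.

Key "cjeqfc" = 63 6a 65 71 66 63 is exactly B = 6 bytes: K' = 63 6a 65 71 66 63.
XOR each byte with 0x5c: 63⊕5c=3f, 6a⊕5c=36, 65⊕5c=39, 71⊕5c=2d, 66⊕5c=3a, 63⊕5c=3f.

3f36392d3a3f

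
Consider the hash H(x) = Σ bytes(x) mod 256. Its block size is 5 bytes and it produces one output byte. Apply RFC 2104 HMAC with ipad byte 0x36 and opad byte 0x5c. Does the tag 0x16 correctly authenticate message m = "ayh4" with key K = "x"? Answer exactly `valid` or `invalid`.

invalid

Key "x" = 78 is 1 byte ≤ B = 5; zero-pad to 5 bytes: K' = 78 00 00 00 00.
K' ⊕ ipad = 4e 36 36 36 36; K' ⊕ opad = 24 5c 5c 5c 5c.
Inner hash: sum = 78+54+54+54+54+97+121+104+52 = 668; mod 256 = 156 → 9c.
Outer hash (recomputed tag): sum = 36+92+92+92+92+156 = 560; mod 256 = 48 → 30.
Recomputed tag = 30; claimed = 16 → mismatch.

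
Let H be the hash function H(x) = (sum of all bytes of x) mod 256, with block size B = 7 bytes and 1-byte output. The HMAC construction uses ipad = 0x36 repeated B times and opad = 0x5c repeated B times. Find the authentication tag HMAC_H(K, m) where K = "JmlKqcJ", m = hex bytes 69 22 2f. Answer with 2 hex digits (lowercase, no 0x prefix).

Key "JmlKqcJ" = 4a 6d 6c 4b 71 63 4a is exactly B = 7 bytes: K' = 4a 6d 6c 4b 71 63 4a.
K' ⊕ ipad = 7c 5b 5a 7d 47 55 7c.  K' ⊕ opad = 16 31 30 17 2d 3f 16.
Inner input = (K'⊕ipad) ∥ m = 7c 5b 5a 7d 47 55 7c ∥ 69 22 2f.
Inner hash: sum = 124+91+90+125+71+85+124+105+34+47 = 896; mod 256 = 128 → 80.
Outer input = (K'⊕opad) ∥ inner = 16 31 30 17 2d 3f 16 ∥ 80.
Outer hash (tag): sum = 22+49+48+23+45+63+22+128 = 400; mod 256 = 144 → 90.

90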